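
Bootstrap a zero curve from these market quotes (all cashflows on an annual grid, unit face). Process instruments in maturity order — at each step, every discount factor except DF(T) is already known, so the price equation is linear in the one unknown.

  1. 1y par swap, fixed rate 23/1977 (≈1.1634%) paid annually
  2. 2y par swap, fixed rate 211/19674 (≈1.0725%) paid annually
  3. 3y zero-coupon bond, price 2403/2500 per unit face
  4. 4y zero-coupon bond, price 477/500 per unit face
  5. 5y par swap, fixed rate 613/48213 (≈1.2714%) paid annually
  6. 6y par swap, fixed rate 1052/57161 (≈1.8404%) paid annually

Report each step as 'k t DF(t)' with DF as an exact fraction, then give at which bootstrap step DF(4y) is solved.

step 1 [1y] swap r/1=23/1977: DF=(1 − 23/1977·(0))/(1+23/1977) = 1977/2000 ≈ 0.988500
step 2 [2y] swap r/1=211/19674: DF=(1 − 211/19674·(0.988500))/(1+211/19674) = 9789/10000 ≈ 0.978900
step 3 [3y] zero: DF = P = 2403/2500 ≈ 0.961200
step 4 [4y] zero: DF = P = 477/500 ≈ 0.954000
step 5 [5y] swap r/1=613/48213: DF=(1 − 613/48213·(0.988500+0.978900+0.961200+0.954000))/(1+613/48213) = 9387/10000 ≈ 0.938700
step 6 [6y] swap r/1=1052/57161: DF=(1 − 1052/57161·(0.988500+0.978900+0.961200+0.954000+0.938700))/(1+1052/57161) = 2237/2500 ≈ 0.894800

1 1 1977/2000
2 2 9789/10000
3 3 2403/2500
4 4 477/500
5 5 9387/10000
6 6 2237/2500
DF(4y) is solved at step 4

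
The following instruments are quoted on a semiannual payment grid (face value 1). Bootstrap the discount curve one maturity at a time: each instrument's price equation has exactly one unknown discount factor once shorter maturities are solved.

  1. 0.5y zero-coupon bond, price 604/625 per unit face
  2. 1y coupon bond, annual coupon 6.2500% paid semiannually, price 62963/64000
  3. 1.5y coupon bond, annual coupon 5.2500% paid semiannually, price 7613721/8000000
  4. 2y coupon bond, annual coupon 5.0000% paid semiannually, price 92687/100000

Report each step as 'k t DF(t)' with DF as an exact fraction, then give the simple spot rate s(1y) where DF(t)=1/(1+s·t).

1 1/2 604/625
2 1 9247/10000
3 3/2 879/1000
4 2 8367/10000
s(1y) = (1/(9247/10000) − 1)/(1) = 753/9247 ≈ 8.1432%

step 1 [0.5y] zero: DF = P = 604/625 ≈ 0.966400
step 2 [1y] bond c/2=1/32: DF=(62963/64000 − 1/32·(0.966400))/(1+1/32) = 9247/10000 ≈ 0.924700
step 3 [1.5y] bond c/2=21/800: DF=(7613721/8000000 − 21/800·(0.966400+0.924700))/(1+21/800) = 879/1000 ≈ 0.879000
step 4 [2y] bond c/2=1/40: DF=(92687/100000 − 1/40·(0.966400+0.924700+0.879000))/(1+1/40) = 8367/10000 ≈ 0.836700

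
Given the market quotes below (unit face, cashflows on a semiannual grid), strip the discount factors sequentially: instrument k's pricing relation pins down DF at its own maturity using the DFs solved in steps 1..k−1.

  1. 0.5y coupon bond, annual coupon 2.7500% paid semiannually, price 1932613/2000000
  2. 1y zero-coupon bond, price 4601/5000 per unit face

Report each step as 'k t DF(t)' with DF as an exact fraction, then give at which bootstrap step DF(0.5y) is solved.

step 1 [0.5y] bond c/2=11/800: DF=(1932613/2000000 − 11/800·(0))/(1+11/800) = 2383/2500 ≈ 0.953200
step 2 [1y] zero: DF = P = 4601/5000 ≈ 0.920200

1 1/2 2383/2500
2 1 4601/5000
DF(0.5y) is solved at step 1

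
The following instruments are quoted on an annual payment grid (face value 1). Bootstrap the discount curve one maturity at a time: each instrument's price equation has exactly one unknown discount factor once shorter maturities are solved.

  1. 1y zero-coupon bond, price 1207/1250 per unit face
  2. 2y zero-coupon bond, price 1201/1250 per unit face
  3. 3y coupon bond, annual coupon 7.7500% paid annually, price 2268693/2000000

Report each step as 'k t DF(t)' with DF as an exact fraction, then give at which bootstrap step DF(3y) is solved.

step 1 [1y] zero: DF = P = 1207/1250 ≈ 0.965600
step 2 [2y] zero: DF = P = 1201/1250 ≈ 0.960800
step 3 [3y] bond c/1=31/400: DF=(2268693/2000000 − 31/400·(0.965600+0.960800))/(1+31/400) = 4571/5000 ≈ 0.914200

1 1 1207/1250
2 2 1201/1250
3 3 4571/5000
DF(3y) is solved at step 3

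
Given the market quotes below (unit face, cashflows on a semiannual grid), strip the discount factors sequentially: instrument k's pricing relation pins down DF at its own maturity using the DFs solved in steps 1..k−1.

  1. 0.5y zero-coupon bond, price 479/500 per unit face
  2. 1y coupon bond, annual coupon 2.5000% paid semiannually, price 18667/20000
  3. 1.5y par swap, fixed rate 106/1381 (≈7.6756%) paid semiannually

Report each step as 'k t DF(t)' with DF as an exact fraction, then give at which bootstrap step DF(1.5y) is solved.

1 1/2 479/500
2 1 91/100
3 3/2 447/500
DF(1.5y) is solved at step 3

step 1 [0.5y] zero: DF = P = 479/500 ≈ 0.958000
step 2 [1y] bond c/2=1/80: DF=(18667/20000 − 1/80·(0.958000))/(1+1/80) = 91/100 ≈ 0.910000
step 3 [1.5y] swap r/2=53/1381: DF=(1 − 53/1381·(0.958000+0.910000))/(1+53/1381) = 447/500 ≈ 0.894000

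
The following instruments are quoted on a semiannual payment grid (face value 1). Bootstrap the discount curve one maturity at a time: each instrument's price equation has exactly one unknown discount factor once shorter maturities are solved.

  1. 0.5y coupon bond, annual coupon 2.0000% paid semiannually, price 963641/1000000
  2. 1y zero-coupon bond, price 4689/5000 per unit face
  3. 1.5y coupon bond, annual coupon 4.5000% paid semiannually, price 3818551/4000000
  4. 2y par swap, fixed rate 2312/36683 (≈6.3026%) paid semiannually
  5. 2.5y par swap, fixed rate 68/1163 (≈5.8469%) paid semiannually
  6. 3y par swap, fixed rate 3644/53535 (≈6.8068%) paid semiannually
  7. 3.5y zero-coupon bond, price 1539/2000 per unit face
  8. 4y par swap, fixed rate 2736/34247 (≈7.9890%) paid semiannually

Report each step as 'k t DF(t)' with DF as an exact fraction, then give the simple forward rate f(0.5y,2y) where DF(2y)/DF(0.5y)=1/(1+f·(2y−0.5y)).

1 1/2 9541/10000
2 1 4689/5000
3 3/2 223/250
4 2 2211/2500
5 5/2 4337/5000
6 3 4089/5000
7 7/2 1539/2000
8 4 454/625
f(0.5y,2y) = ((9541/10000)/(2211/2500) − 1)/(3/2) = 697/13266 ≈ 5.2540%

step 1 [0.5y] bond c/2=1/100: DF=(963641/1000000 − 1/100·(0))/(1+1/100) = 9541/10000 ≈ 0.954100
step 2 [1y] zero: DF = P = 4689/5000 ≈ 0.937800
step 3 [1.5y] bond c/2=9/400: DF=(3818551/4000000 − 9/400·(0.954100+0.937800))/(1+9/400) = 223/250 ≈ 0.892000
step 4 [2y] swap r/2=1156/36683: DF=(1 − 1156/36683·(0.954100+0.937800+0.892000))/(1+1156/36683) = 2211/2500 ≈ 0.884400
step 5 [2.5y] swap r/2=34/1163: DF=(1 − 34/1163·(0.954100+0.937800+0.892000+0.884400))/(1+34/1163) = 4337/5000 ≈ 0.867400
step 6 [3y] swap r/2=1822/53535: DF=(1 − 1822/53535·(0.954100+0.937800+0.892000+0.884400+0.867400))/(1+1822/53535) = 4089/5000 ≈ 0.817800
step 7 [3.5y] zero: DF = P = 1539/2000 ≈ 0.769500
step 8 [4y] swap r/2=1368/34247: DF=(1 − 1368/34247·(0.954100+0.937800+0.892000+0.884400+0.867400+0.817800+0.769500))/(1+1368/34247) = 454/625 ≈ 0.726400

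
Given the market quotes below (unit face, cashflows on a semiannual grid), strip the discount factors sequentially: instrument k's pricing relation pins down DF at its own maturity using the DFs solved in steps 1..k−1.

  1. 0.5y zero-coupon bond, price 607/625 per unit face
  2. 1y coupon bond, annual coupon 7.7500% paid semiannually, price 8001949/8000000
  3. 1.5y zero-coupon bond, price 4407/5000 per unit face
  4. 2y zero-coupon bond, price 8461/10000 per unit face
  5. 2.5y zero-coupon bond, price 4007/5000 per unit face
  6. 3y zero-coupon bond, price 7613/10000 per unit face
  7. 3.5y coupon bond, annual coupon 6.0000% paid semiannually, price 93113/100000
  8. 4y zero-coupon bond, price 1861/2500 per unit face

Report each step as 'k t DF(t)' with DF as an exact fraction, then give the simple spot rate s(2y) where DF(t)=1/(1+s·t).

step 1 [0.5y] zero: DF = P = 607/625 ≈ 0.971200
step 2 [1y] bond c/2=31/800: DF=(8001949/8000000 − 31/800·(0.971200))/(1+31/800) = 9267/10000 ≈ 0.926700
step 3 [1.5y] zero: DF = P = 4407/5000 ≈ 0.881400
step 4 [2y] zero: DF = P = 8461/10000 ≈ 0.846100
step 5 [2.5y] zero: DF = P = 4007/5000 ≈ 0.801400
step 6 [3y] zero: DF = P = 7613/10000 ≈ 0.761300
step 7 [3.5y] bond c/2=3/100: DF=(93113/100000 − 3/100·(0.971200+0.926700+0.881400+0.846100+0.801400+0.761300))/(1+3/100) = 7529/10000 ≈ 0.752900
step 8 [4y] zero: DF = P = 1861/2500 ≈ 0.744400

1 1/2 607/625
2 1 9267/10000
3 3/2 4407/5000
4 2 8461/10000
5 5/2 4007/5000
6 3 7613/10000
7 7/2 7529/10000
8 4 1861/2500
s(2y) = (1/(8461/10000) − 1)/(2) = 1539/16922 ≈ 9.0947%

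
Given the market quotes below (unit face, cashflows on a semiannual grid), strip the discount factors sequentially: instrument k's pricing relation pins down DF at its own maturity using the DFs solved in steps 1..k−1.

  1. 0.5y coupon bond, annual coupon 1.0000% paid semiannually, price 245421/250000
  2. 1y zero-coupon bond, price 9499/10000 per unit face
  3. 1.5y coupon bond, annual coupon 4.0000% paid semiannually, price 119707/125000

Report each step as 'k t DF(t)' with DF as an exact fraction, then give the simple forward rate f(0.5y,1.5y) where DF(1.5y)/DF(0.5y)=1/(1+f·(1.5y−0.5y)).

1 1/2 1221/1250
2 1 9499/10000
3 3/2 9011/10000
f(0.5y,1.5y) = ((1221/1250)/(9011/10000) − 1)/(1) = 757/9011 ≈ 8.4008%

step 1 [0.5y] bond c/2=1/200: DF=(245421/250000 − 1/200·(0))/(1+1/200) = 1221/1250 ≈ 0.976800
step 2 [1y] zero: DF = P = 9499/10000 ≈ 0.949900
step 3 [1.5y] bond c/2=1/50: DF=(119707/125000 − 1/50·(0.976800+0.949900))/(1+1/50) = 9011/10000 ≈ 0.901100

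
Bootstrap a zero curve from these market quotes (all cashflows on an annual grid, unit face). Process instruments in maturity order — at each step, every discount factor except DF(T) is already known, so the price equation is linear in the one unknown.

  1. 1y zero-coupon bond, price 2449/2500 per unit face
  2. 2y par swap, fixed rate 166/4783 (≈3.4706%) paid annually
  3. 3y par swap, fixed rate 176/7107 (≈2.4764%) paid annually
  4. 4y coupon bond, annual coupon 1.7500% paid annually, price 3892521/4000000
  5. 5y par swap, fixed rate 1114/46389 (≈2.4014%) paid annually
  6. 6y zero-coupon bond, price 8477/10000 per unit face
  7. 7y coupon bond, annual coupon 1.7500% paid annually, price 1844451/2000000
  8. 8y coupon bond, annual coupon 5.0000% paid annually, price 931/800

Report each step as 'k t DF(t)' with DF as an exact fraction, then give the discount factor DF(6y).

step 1 [1y] zero: DF = P = 2449/2500 ≈ 0.979600
step 2 [2y] swap r/1=166/4783: DF=(1 − 166/4783·(0.979600))/(1+166/4783) = 1167/1250 ≈ 0.933600
step 3 [3y] swap r/1=176/7107: DF=(1 − 176/7107·(0.979600+0.933600))/(1+176/7107) = 581/625 ≈ 0.929600
step 4 [4y] bond c/1=7/400: DF=(3892521/4000000 − 7/400·(0.979600+0.933600+0.929600))/(1+7/400) = 363/400 ≈ 0.907500
step 5 [5y] swap r/1=1114/46389: DF=(1 − 1114/46389·(0.979600+0.933600+0.929600+0.907500))/(1+1114/46389) = 4443/5000 ≈ 0.888600
step 6 [6y] zero: DF = P = 8477/10000 ≈ 0.847700
step 7 [7y] bond c/1=7/400: DF=(1844451/2000000 − 7/400·(0.979600+0.933600+0.929600+0.907500+0.888600+0.847700))/(1+7/400) = 203/250 ≈ 0.812000
step 8 [8y] bond c/1=1/20: DF=(931/800 − 1/20·(0.979600+0.933600+0.929600+0.907500+0.888600+0.847700+0.812000))/(1+1/20) = 2021/2500 ≈ 0.808400

1 1 2449/2500
2 2 1167/1250
3 3 581/625
4 4 363/400
5 5 4443/5000
6 6 8477/10000
7 7 203/250
8 8 2021/2500
DF(6y) = 8477/10000 ≈ 0.847700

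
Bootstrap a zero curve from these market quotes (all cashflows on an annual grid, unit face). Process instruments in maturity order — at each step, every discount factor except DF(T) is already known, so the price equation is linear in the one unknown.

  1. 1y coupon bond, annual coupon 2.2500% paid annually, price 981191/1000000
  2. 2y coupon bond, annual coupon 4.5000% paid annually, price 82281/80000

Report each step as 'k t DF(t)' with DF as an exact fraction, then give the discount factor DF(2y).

step 1 [1y] bond c/1=9/400: DF=(981191/1000000 − 9/400·(0))/(1+9/400) = 2399/2500 ≈ 0.959600
step 2 [2y] bond c/1=9/200: DF=(82281/80000 − 9/200·(0.959600))/(1+9/200) = 9429/10000 ≈ 0.942900

1 1 2399/2500
2 2 9429/10000
DF(2y) = 9429/10000 ≈ 0.942900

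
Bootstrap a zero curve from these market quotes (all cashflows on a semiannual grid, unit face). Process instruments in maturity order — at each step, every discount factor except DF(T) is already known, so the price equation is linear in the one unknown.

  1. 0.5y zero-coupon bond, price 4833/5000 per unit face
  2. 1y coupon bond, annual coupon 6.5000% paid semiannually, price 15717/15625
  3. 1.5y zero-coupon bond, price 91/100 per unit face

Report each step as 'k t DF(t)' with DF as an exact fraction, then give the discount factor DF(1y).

step 1 [0.5y] zero: DF = P = 4833/5000 ≈ 0.966600
step 2 [1y] bond c/2=13/400: DF=(15717/15625 − 13/400·(0.966600))/(1+13/400) = 4719/5000 ≈ 0.943800
step 3 [1.5y] zero: DF = P = 91/100 ≈ 0.910000

1 1/2 4833/5000
2 1 4719/5000
3 3/2 91/100
DF(1y) = 4719/5000 ≈ 0.943800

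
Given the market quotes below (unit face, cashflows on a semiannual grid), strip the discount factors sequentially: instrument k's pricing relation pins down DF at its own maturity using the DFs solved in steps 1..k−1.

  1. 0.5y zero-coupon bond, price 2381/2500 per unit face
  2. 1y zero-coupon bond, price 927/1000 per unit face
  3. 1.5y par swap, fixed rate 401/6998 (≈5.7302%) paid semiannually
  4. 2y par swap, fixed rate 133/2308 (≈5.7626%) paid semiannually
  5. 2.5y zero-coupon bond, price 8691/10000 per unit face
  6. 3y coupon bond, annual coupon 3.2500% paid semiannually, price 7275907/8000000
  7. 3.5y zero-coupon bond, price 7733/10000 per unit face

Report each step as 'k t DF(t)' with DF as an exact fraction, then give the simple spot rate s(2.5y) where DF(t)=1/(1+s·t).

1 1/2 2381/2500
2 1 927/1000
3 3/2 4599/5000
4 2 1117/1250
5 5/2 8691/10000
6 3 411/500
7 7/2 7733/10000
s(2.5y) = (1/(8691/10000) − 1)/(5/2) = 2618/43455 ≈ 6.0246%

step 1 [0.5y] zero: DF = P = 2381/2500 ≈ 0.952400
step 2 [1y] zero: DF = P = 927/1000 ≈ 0.927000
step 3 [1.5y] swap r/2=401/13996: DF=(1 − 401/13996·(0.952400+0.927000))/(1+401/13996) = 4599/5000 ≈ 0.919800
step 4 [2y] swap r/2=133/4616: DF=(1 − 133/4616·(0.952400+0.927000+0.919800))/(1+133/4616) = 1117/1250 ≈ 0.893600
step 5 [2.5y] zero: DF = P = 8691/10000 ≈ 0.869100
step 6 [3y] bond c/2=13/800: DF=(7275907/8000000 − 13/800·(0.952400+0.927000+0.919800+0.893600+0.869100))/(1+13/800) = 411/500 ≈ 0.822000
step 7 [3.5y] zero: DF = P = 7733/10000 ≈ 0.773300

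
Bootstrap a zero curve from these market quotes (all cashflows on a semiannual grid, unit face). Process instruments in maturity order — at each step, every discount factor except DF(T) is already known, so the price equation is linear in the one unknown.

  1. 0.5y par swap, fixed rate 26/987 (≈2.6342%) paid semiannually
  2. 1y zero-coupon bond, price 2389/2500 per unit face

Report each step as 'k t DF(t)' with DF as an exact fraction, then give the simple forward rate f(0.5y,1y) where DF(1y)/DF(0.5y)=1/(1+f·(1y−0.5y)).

step 1 [0.5y] swap r/2=13/987: DF=(1 − 13/987·(0))/(1+13/987) = 987/1000 ≈ 0.987000
step 2 [1y] zero: DF = P = 2389/2500 ≈ 0.955600

1 1/2 987/1000
2 1 2389/2500
f(0.5y,1y) = ((987/1000)/(2389/2500) − 1)/(1/2) = 157/2389 ≈ 6.5718%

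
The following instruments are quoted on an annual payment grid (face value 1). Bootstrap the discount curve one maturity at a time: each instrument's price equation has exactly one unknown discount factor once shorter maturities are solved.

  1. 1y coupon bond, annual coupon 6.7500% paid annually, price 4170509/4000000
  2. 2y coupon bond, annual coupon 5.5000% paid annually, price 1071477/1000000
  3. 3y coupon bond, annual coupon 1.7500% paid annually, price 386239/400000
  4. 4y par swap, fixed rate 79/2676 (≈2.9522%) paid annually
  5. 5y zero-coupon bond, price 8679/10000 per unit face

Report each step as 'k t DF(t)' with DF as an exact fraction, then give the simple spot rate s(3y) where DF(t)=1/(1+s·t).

1 1 9767/10000
2 2 9647/10000
3 3 2289/2500
4 4 4447/5000
5 5 8679/10000
s(3y) = (1/(2289/2500) − 1)/(3) = 211/6867 ≈ 3.0727%

step 1 [1y] bond c/1=27/400: DF=(4170509/4000000 − 27/400·(0))/(1+27/400) = 9767/10000 ≈ 0.976700
step 2 [2y] bond c/1=11/200: DF=(1071477/1000000 − 11/200·(0.976700))/(1+11/200) = 9647/10000 ≈ 0.964700
step 3 [3y] bond c/1=7/400: DF=(386239/400000 − 7/400·(0.976700+0.964700))/(1+7/400) = 2289/2500 ≈ 0.915600
step 4 [4y] swap r/1=79/2676: DF=(1 − 79/2676·(0.976700+0.964700+0.915600))/(1+79/2676) = 4447/5000 ≈ 0.889400
step 5 [5y] zero: DF = P = 8679/10000 ≈ 0.867900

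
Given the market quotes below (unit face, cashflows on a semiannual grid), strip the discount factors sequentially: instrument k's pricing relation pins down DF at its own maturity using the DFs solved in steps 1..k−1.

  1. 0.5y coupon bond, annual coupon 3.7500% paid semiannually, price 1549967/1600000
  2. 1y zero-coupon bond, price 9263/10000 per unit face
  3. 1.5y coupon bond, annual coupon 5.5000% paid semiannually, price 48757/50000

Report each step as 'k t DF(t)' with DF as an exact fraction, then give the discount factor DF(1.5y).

1 1/2 9509/10000
2 1 9263/10000
3 3/2 2247/2500
DF(1.5y) = 2247/2500 ≈ 0.898800

step 1 [0.5y] bond c/2=3/160: DF=(1549967/1600000 − 3/160·(0))/(1+3/160) = 9509/10000 ≈ 0.950900
step 2 [1y] zero: DF = P = 9263/10000 ≈ 0.926300
step 3 [1.5y] bond c/2=11/400: DF=(48757/50000 − 11/400·(0.950900+0.926300))/(1+11/400) = 2247/2500 ≈ 0.898800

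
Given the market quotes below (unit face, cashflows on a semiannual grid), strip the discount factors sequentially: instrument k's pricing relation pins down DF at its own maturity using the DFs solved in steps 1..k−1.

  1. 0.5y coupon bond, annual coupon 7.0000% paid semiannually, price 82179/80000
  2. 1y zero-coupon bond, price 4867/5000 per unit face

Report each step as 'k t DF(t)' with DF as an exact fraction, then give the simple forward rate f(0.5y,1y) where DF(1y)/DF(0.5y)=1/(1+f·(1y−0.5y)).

1 1/2 397/400
2 1 4867/5000
f(0.5y,1y) = ((397/400)/(4867/5000) − 1)/(1/2) = 191/4867 ≈ 3.9244%

step 1 [0.5y] bond c/2=7/200: DF=(82179/80000 − 7/200·(0))/(1+7/200) = 397/400 ≈ 0.992500
step 2 [1y] zero: DF = P = 4867/5000 ≈ 0.973400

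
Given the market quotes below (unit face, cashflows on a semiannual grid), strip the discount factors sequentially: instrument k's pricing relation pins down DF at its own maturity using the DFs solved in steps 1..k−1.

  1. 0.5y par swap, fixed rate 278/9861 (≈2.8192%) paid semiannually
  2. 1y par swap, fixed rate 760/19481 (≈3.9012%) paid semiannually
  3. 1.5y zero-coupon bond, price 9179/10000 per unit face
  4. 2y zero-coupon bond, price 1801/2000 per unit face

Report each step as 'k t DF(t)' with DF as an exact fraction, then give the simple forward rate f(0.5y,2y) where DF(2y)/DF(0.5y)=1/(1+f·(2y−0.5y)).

1 1/2 9861/10000
2 1 481/500
3 3/2 9179/10000
4 2 1801/2000
f(0.5y,2y) = ((9861/10000)/(1801/2000) − 1)/(3/2) = 1712/27015 ≈ 6.3372%

step 1 [0.5y] swap r/2=139/9861: DF=(1 − 139/9861·(0))/(1+139/9861) = 9861/10000 ≈ 0.986100
step 2 [1y] swap r/2=380/19481: DF=(1 − 380/19481·(0.986100))/(1+380/19481) = 481/500 ≈ 0.962000
step 3 [1.5y] zero: DF = P = 9179/10000 ≈ 0.917900
step 4 [2y] zero: DF = P = 1801/2000 ≈ 0.900500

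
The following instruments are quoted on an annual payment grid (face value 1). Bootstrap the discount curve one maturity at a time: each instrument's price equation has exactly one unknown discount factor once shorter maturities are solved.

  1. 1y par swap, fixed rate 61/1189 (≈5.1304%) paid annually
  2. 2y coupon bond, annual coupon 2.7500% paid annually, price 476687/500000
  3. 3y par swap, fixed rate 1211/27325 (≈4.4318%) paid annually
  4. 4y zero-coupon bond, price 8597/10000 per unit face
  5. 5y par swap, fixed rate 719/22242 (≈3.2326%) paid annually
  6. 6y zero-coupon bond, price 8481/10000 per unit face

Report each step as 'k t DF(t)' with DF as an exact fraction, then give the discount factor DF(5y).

step 1 [1y] swap r/1=61/1189: DF=(1 − 61/1189·(0))/(1+61/1189) = 1189/1250 ≈ 0.951200
step 2 [2y] bond c/1=11/400: DF=(476687/500000 − 11/400·(0.951200))/(1+11/400) = 564/625 ≈ 0.902400
step 3 [3y] swap r/1=1211/27325: DF=(1 − 1211/27325·(0.951200+0.902400))/(1+1211/27325) = 8789/10000 ≈ 0.878900
step 4 [4y] zero: DF = P = 8597/10000 ≈ 0.859700
step 5 [5y] swap r/1=719/22242: DF=(1 − 719/22242·(0.951200+0.902400+0.878900+0.859700))/(1+719/22242) = 4281/5000 ≈ 0.856200
step 6 [6y] zero: DF = P = 8481/10000 ≈ 0.848100

1 1 1189/1250
2 2 564/625
3 3 8789/10000
4 4 8597/10000
5 5 4281/5000
6 6 8481/10000
DF(5y) = 4281/5000 ≈ 0.856200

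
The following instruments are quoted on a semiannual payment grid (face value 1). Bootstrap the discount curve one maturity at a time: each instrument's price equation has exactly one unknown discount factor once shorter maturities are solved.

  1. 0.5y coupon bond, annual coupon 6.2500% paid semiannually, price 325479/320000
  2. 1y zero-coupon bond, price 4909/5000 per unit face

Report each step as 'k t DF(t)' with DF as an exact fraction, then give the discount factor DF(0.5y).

1 1/2 9863/10000
2 1 4909/5000
DF(0.5y) = 9863/10000 ≈ 0.986300

step 1 [0.5y] bond c/2=1/32: DF=(325479/320000 − 1/32·(0))/(1+1/32) = 9863/10000 ≈ 0.986300
step 2 [1y] zero: DF = P = 4909/5000 ≈ 0.981800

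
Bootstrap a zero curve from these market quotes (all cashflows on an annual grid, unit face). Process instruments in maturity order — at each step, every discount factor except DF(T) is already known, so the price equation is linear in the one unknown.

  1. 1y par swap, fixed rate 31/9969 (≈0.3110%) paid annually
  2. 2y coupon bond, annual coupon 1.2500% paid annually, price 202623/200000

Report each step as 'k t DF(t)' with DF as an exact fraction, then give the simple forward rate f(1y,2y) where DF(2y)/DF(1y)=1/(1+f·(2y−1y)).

step 1 [1y] swap r/1=31/9969: DF=(1 − 31/9969·(0))/(1+31/9969) = 9969/10000 ≈ 0.996900
step 2 [2y] bond c/1=1/80: DF=(202623/200000 − 1/80·(0.996900))/(1+1/80) = 9883/10000 ≈ 0.988300

1 1 9969/10000
2 2 9883/10000
f(1y,2y) = ((9969/10000)/(9883/10000) − 1)/(1) = 86/9883 ≈ 0.8702%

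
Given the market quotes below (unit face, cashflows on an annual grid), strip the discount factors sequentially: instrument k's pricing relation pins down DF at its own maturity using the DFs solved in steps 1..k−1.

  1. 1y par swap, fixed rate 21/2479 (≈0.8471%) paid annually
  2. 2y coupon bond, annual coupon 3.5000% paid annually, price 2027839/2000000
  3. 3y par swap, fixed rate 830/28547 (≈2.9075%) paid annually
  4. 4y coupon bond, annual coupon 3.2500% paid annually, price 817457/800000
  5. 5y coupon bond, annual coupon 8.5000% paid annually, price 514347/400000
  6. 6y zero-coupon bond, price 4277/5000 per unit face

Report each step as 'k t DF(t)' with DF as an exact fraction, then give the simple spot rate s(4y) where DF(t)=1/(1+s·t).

step 1 [1y] swap r/1=21/2479: DF=(1 − 21/2479·(0))/(1+21/2479) = 2479/2500 ≈ 0.991600
step 2 [2y] bond c/1=7/200: DF=(2027839/2000000 − 7/200·(0.991600))/(1+7/200) = 9461/10000 ≈ 0.946100
step 3 [3y] swap r/1=830/28547: DF=(1 − 830/28547·(0.991600+0.946100))/(1+830/28547) = 917/1000 ≈ 0.917000
step 4 [4y] bond c/1=13/400: DF=(817457/800000 − 13/400·(0.991600+0.946100+0.917000))/(1+13/400) = 4499/5000 ≈ 0.899800
step 5 [5y] bond c/1=17/200: DF=(514347/400000 − 17/200·(0.991600+0.946100+0.917000+0.899800))/(1+17/200) = 891/1000 ≈ 0.891000
step 6 [6y] zero: DF = P = 4277/5000 ≈ 0.855400

1 1 2479/2500
2 2 9461/10000
3 3 917/1000
4 4 4499/5000
5 5 891/1000
6 6 4277/5000
s(4y) = (1/(4499/5000) − 1)/(4) = 501/17996 ≈ 2.7840%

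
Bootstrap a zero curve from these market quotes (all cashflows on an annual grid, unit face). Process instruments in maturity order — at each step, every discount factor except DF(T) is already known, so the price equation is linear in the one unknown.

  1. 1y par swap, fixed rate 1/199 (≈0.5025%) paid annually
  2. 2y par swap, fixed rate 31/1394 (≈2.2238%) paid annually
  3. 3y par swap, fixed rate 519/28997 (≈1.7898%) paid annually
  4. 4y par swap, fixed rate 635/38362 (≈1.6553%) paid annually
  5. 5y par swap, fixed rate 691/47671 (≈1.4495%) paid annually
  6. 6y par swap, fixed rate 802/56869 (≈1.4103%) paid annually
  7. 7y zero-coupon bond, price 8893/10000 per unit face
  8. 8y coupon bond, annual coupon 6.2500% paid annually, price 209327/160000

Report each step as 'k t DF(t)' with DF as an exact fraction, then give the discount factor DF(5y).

step 1 [1y] swap r/1=1/199: DF=(1 − 1/199·(0))/(1+1/199) = 199/200 ≈ 0.995000
step 2 [2y] swap r/1=31/1394: DF=(1 − 31/1394·(0.995000))/(1+31/1394) = 4783/5000 ≈ 0.956600
step 3 [3y] swap r/1=519/28997: DF=(1 − 519/28997·(0.995000+0.956600))/(1+519/28997) = 9481/10000 ≈ 0.948100
step 4 [4y] swap r/1=635/38362: DF=(1 − 635/38362·(0.995000+0.956600+0.948100))/(1+635/38362) = 1873/2000 ≈ 0.936500
step 5 [5y] swap r/1=691/47671: DF=(1 − 691/47671·(0.995000+0.956600+0.948100+0.936500))/(1+691/47671) = 9309/10000 ≈ 0.930900
step 6 [6y] swap r/1=802/56869: DF=(1 − 802/56869·(0.995000+0.956600+0.948100+0.936500+0.930900))/(1+802/56869) = 4599/5000 ≈ 0.919800
step 7 [7y] zero: DF = P = 8893/10000 ≈ 0.889300
step 8 [8y] bond c/1=1/16: DF=(209327/160000 − 1/16·(0.995000+0.956600+0.948100+0.936500+0.930900+0.919800+0.889300))/(1+1/16) = 1689/2000 ≈ 0.844500

1 1 199/200
2 2 4783/5000
3 3 9481/10000
4 4 1873/2000
5 5 9309/10000
6 6 4599/5000
7 7 8893/10000
8 8 1689/2000
DF(5y) = 9309/10000 ≈ 0.930900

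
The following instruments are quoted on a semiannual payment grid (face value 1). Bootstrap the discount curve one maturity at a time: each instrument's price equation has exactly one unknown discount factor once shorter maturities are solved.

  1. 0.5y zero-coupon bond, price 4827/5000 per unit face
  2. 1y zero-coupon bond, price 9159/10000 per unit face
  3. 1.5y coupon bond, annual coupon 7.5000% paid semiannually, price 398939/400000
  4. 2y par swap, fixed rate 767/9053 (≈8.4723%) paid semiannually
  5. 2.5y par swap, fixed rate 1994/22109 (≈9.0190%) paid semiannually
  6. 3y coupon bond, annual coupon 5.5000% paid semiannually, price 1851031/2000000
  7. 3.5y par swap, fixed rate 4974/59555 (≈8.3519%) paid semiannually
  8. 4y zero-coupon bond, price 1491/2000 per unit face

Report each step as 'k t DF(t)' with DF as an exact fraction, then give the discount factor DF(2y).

1 1/2 4827/5000
2 1 9159/10000
3 3/2 8933/10000
4 2 4233/5000
5 5/2 4003/5000
6 3 489/625
7 7/2 7513/10000
8 4 1491/2000
DF(2y) = 4233/5000 ≈ 0.846600

step 1 [0.5y] zero: DF = P = 4827/5000 ≈ 0.965400
step 2 [1y] zero: DF = P = 9159/10000 ≈ 0.915900
step 3 [1.5y] bond c/2=3/80: DF=(398939/400000 − 3/80·(0.965400+0.915900))/(1+3/80) = 8933/10000 ≈ 0.893300
step 4 [2y] swap r/2=767/18106: DF=(1 − 767/18106·(0.965400+0.915900+0.893300))/(1+767/18106) = 4233/5000 ≈ 0.846600
step 5 [2.5y] swap r/2=997/22109: DF=(1 − 997/22109·(0.965400+0.915900+0.893300+0.846600))/(1+997/22109) = 4003/5000 ≈ 0.800600
step 6 [3y] bond c/2=11/400: DF=(1851031/2000000 − 11/400·(0.965400+0.915900+0.893300+0.846600+0.800600))/(1+11/400) = 489/625 ≈ 0.782400
step 7 [3.5y] swap r/2=2487/59555: DF=(1 − 2487/59555·(0.965400+0.915900+0.893300+0.846600+0.800600+0.782400))/(1+2487/59555) = 7513/10000 ≈ 0.751300
step 8 [4y] zero: DF = P = 1491/2000 ≈ 0.745500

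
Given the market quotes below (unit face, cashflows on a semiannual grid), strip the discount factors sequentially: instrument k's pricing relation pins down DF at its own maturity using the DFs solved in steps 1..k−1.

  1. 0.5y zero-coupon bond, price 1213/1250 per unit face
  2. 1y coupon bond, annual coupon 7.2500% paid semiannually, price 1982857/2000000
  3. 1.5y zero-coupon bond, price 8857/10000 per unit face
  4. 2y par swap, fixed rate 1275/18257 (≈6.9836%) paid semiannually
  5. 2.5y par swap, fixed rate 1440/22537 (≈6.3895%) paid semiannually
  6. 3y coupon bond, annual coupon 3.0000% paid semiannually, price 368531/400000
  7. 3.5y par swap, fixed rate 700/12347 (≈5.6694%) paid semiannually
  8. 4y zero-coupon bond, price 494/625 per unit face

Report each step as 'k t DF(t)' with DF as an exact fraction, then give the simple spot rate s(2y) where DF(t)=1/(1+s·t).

step 1 [0.5y] zero: DF = P = 1213/1250 ≈ 0.970400
step 2 [1y] bond c/2=29/800: DF=(1982857/2000000 − 29/800·(0.970400))/(1+29/800) = 2307/2500 ≈ 0.922800
step 3 [1.5y] zero: DF = P = 8857/10000 ≈ 0.885700
step 4 [2y] swap r/2=1275/36514: DF=(1 − 1275/36514·(0.970400+0.922800+0.885700))/(1+1275/36514) = 349/400 ≈ 0.872500
step 5 [2.5y] swap r/2=720/22537: DF=(1 − 720/22537·(0.970400+0.922800+0.885700+0.872500))/(1+720/22537) = 107/125 ≈ 0.856000
step 6 [3y] bond c/2=3/200: DF=(368531/400000 − 3/200·(0.970400+0.922800+0.885700+0.872500+0.856000))/(1+3/200) = 8411/10000 ≈ 0.841100
step 7 [3.5y] swap r/2=350/12347: DF=(1 − 350/12347·(0.970400+0.922800+0.885700+0.872500+0.856000+0.841100))/(1+350/12347) = 33/40 ≈ 0.825000
step 8 [4y] zero: DF = P = 494/625 ≈ 0.790400

1 1/2 1213/1250
2 1 2307/2500
3 3/2 8857/10000
4 2 349/400
5 5/2 107/125
6 3 8411/10000
7 7/2 33/40
8 4 494/625
s(2y) = (1/(349/400) − 1)/(2) = 51/698 ≈ 7.3066%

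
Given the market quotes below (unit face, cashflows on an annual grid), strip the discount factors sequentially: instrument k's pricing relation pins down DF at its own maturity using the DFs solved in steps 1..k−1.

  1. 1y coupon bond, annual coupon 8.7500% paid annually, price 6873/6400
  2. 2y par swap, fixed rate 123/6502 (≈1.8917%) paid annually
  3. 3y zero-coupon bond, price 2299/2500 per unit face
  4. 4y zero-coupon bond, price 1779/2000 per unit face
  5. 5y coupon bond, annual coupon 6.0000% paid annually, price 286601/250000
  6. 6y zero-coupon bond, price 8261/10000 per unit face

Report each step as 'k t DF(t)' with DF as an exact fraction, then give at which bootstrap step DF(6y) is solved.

1 1 79/80
2 2 9631/10000
3 3 2299/2500
4 4 1779/2000
5 5 8687/10000
6 6 8261/10000
DF(6y) is solved at step 6

step 1 [1y] bond c/1=7/80: DF=(6873/6400 − 7/80·(0))/(1+7/80) = 79/80 ≈ 0.987500
step 2 [2y] swap r/1=123/6502: DF=(1 − 123/6502·(0.987500))/(1+123/6502) = 9631/10000 ≈ 0.963100
step 3 [3y] zero: DF = P = 2299/2500 ≈ 0.919600
step 4 [4y] zero: DF = P = 1779/2000 ≈ 0.889500
step 5 [5y] bond c/1=3/50: DF=(286601/250000 − 3/50·(0.987500+0.963100+0.919600+0.889500))/(1+3/50) = 8687/10000 ≈ 0.868700
step 6 [6y] zero: DF = P = 8261/10000 ≈ 0.826100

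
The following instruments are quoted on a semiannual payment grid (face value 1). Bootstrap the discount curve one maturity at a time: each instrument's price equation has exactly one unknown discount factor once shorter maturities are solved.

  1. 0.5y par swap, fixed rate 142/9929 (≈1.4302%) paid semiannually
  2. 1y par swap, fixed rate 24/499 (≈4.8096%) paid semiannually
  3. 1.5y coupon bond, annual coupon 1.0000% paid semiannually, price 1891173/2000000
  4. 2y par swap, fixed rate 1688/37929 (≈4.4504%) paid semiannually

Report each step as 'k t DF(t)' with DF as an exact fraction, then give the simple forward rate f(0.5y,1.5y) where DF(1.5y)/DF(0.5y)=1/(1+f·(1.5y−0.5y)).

step 1 [0.5y] swap r/2=71/9929: DF=(1 − 71/9929·(0))/(1+71/9929) = 9929/10000 ≈ 0.992900
step 2 [1y] swap r/2=12/499: DF=(1 − 12/499·(0.992900))/(1+12/499) = 2383/2500 ≈ 0.953200
step 3 [1.5y] bond c/2=1/200: DF=(1891173/2000000 − 1/200·(0.992900+0.953200))/(1+1/200) = 582/625 ≈ 0.931200
step 4 [2y] swap r/2=844/37929: DF=(1 − 844/37929·(0.992900+0.953200+0.931200))/(1+844/37929) = 2289/2500 ≈ 0.915600

1 1/2 9929/10000
2 1 2383/2500
3 3/2 582/625
4 2 2289/2500
f(0.5y,1.5y) = ((9929/10000)/(582/625) − 1)/(1) = 617/9312 ≈ 6.6259%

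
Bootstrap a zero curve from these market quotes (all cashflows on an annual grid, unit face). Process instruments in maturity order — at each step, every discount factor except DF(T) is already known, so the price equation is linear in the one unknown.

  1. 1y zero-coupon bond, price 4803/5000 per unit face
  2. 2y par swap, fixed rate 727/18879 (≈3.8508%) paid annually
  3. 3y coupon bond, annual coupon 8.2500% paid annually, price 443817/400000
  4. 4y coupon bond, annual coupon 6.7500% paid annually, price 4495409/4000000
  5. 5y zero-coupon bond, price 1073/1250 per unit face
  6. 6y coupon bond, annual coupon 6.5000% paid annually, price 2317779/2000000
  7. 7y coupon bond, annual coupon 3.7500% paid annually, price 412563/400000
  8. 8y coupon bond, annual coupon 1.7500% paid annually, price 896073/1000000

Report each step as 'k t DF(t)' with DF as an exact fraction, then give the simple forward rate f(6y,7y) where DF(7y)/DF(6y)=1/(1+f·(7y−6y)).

step 1 [1y] zero: DF = P = 4803/5000 ≈ 0.960600
step 2 [2y] swap r/1=727/18879: DF=(1 − 727/18879·(0.960600))/(1+727/18879) = 9273/10000 ≈ 0.927300
step 3 [3y] bond c/1=33/400: DF=(443817/400000 − 33/400·(0.960600+0.927300))/(1+33/400) = 8811/10000 ≈ 0.881100
step 4 [4y] bond c/1=27/400: DF=(4495409/4000000 − 27/400·(0.960600+0.927300+0.881100))/(1+27/400) = 8777/10000 ≈ 0.877700
step 5 [5y] zero: DF = P = 1073/1250 ≈ 0.858400
step 6 [6y] bond c/1=13/200: DF=(2317779/2000000 − 13/200·(0.960600+0.927300+0.881100+0.877700+0.858400))/(1+13/200) = 2033/2500 ≈ 0.813200
step 7 [7y] bond c/1=3/80: DF=(412563/400000 − 3/80·(0.960600+0.927300+0.881100+0.877700+0.858400+0.813200))/(1+3/80) = 8019/10000 ≈ 0.801900
step 8 [8y] bond c/1=7/400: DF=(896073/1000000 − 7/400·(0.960600+0.927300+0.881100+0.877700+0.858400+0.813200+0.801900))/(1+7/400) = 3877/5000 ≈ 0.775400

1 1 4803/5000
2 2 9273/10000
3 3 8811/10000
4 4 8777/10000
5 5 1073/1250
6 6 2033/2500
7 7 8019/10000
8 8 3877/5000
f(6y,7y) = ((2033/2500)/(8019/10000) − 1)/(1) = 113/8019 ≈ 1.4092%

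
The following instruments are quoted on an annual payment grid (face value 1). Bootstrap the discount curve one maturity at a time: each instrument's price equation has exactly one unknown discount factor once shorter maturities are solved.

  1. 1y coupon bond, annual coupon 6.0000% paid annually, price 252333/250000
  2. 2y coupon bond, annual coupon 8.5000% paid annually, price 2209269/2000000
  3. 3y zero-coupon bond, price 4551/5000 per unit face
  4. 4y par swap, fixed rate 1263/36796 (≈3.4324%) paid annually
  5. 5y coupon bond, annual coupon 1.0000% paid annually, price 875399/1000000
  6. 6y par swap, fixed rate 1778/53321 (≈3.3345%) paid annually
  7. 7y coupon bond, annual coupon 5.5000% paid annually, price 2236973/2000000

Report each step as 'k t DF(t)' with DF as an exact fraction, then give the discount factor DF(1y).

1 1 4761/5000
2 2 1887/2000
3 3 4551/5000
4 4 8737/10000
5 5 8303/10000
6 6 4111/5000
7 7 3911/5000
DF(1y) = 4761/5000 ≈ 0.952200

step 1 [1y] bond c/1=3/50: DF=(252333/250000 − 3/50·(0))/(1+3/50) = 4761/5000 ≈ 0.952200
step 2 [2y] bond c/1=17/200: DF=(2209269/2000000 − 17/200·(0.952200))/(1+17/200) = 1887/2000 ≈ 0.943500
step 3 [3y] zero: DF = P = 4551/5000 ≈ 0.910200
step 4 [4y] swap r/1=1263/36796: DF=(1 − 1263/36796·(0.952200+0.943500+0.910200))/(1+1263/36796) = 8737/10000 ≈ 0.873700
step 5 [5y] bond c/1=1/100: DF=(875399/1000000 − 1/100·(0.952200+0.943500+0.910200+0.873700))/(1+1/100) = 8303/10000 ≈ 0.830300
step 6 [6y] swap r/1=1778/53321: DF=(1 − 1778/53321·(0.952200+0.943500+0.910200+0.873700+0.830300))/(1+1778/53321) = 4111/5000 ≈ 0.822200
step 7 [7y] bond c/1=11/200: DF=(2236973/2000000 − 11/200·(0.952200+0.943500+0.910200+0.873700+0.830300+0.822200))/(1+11/200) = 3911/5000 ≈ 0.782200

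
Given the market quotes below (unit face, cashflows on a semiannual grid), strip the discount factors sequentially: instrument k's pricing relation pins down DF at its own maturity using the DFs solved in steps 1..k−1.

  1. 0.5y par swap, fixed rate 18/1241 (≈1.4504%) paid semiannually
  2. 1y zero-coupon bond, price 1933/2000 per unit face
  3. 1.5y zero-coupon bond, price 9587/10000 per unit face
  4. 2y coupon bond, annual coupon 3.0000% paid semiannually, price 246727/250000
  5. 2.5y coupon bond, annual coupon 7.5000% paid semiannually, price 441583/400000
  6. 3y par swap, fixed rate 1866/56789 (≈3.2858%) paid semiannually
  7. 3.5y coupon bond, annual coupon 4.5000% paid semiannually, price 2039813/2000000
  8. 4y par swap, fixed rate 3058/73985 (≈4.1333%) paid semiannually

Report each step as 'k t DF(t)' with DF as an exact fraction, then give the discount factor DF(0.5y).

step 1 [0.5y] swap r/2=9/1241: DF=(1 − 9/1241·(0))/(1+9/1241) = 1241/1250 ≈ 0.992800
step 2 [1y] zero: DF = P = 1933/2000 ≈ 0.966500
step 3 [1.5y] zero: DF = P = 9587/10000 ≈ 0.958700
step 4 [2y] bond c/2=3/200: DF=(246727/250000 − 3/200·(0.992800+0.966500+0.958700))/(1+3/200) = 2323/2500 ≈ 0.929200
step 5 [2.5y] bond c/2=3/80: DF=(441583/400000 − 3/80·(0.992800+0.966500+0.958700+0.929200))/(1+3/80) = 37/40 ≈ 0.925000
step 6 [3y] swap r/2=933/56789: DF=(1 − 933/56789·(0.992800+0.966500+0.958700+0.929200+0.925000))/(1+933/56789) = 9067/10000 ≈ 0.906700
step 7 [3.5y] bond c/2=9/400: DF=(2039813/2000000 − 9/400·(0.992800+0.966500+0.958700+0.929200+0.925000+0.906700))/(1+9/400) = 349/400 ≈ 0.872500
step 8 [4y] swap r/2=1529/73985: DF=(1 − 1529/73985·(0.992800+0.966500+0.958700+0.929200+0.925000+0.906700+0.872500))/(1+1529/73985) = 8471/10000 ≈ 0.847100

1 1/2 1241/1250
2 1 1933/2000
3 3/2 9587/10000
4 2 2323/2500
5 5/2 37/40
6 3 9067/10000
7 7/2 349/400
8 4 8471/10000
DF(0.5y) = 1241/1250 ≈ 0.992800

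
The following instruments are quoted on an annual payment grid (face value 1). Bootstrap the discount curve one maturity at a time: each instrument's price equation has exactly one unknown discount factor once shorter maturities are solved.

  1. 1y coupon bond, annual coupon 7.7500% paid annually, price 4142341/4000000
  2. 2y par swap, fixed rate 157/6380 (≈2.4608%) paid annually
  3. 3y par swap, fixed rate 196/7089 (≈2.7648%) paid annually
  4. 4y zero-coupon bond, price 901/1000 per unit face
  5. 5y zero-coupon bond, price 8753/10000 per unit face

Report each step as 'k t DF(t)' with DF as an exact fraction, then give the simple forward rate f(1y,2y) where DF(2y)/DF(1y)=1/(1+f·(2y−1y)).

step 1 [1y] bond c/1=31/400: DF=(4142341/4000000 − 31/400·(0))/(1+31/400) = 9611/10000 ≈ 0.961100
step 2 [2y] swap r/1=157/6380: DF=(1 − 157/6380·(0.961100))/(1+157/6380) = 9529/10000 ≈ 0.952900
step 3 [3y] swap r/1=196/7089: DF=(1 − 196/7089·(0.961100+0.952900))/(1+196/7089) = 576/625 ≈ 0.921600
step 4 [4y] zero: DF = P = 901/1000 ≈ 0.901000
step 5 [5y] zero: DF = P = 8753/10000 ≈ 0.875300

1 1 9611/10000
2 2 9529/10000
3 3 576/625
4 4 901/1000
5 5 8753/10000
f(1y,2y) = ((9611/10000)/(9529/10000) − 1)/(1) = 82/9529 ≈ 0.8605%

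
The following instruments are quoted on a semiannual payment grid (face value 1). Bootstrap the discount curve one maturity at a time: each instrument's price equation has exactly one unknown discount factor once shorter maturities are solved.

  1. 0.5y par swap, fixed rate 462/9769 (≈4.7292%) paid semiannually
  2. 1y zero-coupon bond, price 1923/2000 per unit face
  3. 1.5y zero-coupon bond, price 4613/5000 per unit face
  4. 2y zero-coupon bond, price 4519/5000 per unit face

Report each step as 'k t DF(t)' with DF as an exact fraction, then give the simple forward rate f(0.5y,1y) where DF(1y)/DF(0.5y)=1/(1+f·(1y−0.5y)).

1 1/2 9769/10000
2 1 1923/2000
3 3/2 4613/5000
4 2 4519/5000
f(0.5y,1y) = ((9769/10000)/(1923/2000) − 1)/(1/2) = 308/9615 ≈ 3.2033%

step 1 [0.5y] swap r/2=231/9769: DF=(1 − 231/9769·(0))/(1+231/9769) = 9769/10000 ≈ 0.976900
step 2 [1y] zero: DF = P = 1923/2000 ≈ 0.961500
step 3 [1.5y] zero: DF = P = 4613/5000 ≈ 0.922600
step 4 [2y] zero: DF = P = 4519/5000 ≈ 0.903800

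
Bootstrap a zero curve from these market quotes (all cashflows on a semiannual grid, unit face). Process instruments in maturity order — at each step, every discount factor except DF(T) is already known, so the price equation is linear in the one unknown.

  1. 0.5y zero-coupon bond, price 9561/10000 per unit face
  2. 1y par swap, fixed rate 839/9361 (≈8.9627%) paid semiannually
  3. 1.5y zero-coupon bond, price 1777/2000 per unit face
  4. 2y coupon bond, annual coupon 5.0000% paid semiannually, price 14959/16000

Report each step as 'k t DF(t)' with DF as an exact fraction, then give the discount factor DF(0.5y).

step 1 [0.5y] zero: DF = P = 9561/10000 ≈ 0.956100
step 2 [1y] swap r/2=839/18722: DF=(1 − 839/18722·(0.956100))/(1+839/18722) = 9161/10000 ≈ 0.916100
step 3 [1.5y] zero: DF = P = 1777/2000 ≈ 0.888500
step 4 [2y] bond c/2=1/40: DF=(14959/16000 − 1/40·(0.956100+0.916100+0.888500))/(1+1/40) = 528/625 ≈ 0.844800

1 1/2 9561/10000
2 1 9161/10000
3 3/2 1777/2000
4 2 528/625
DF(0.5y) = 9561/10000 ≈ 0.956100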